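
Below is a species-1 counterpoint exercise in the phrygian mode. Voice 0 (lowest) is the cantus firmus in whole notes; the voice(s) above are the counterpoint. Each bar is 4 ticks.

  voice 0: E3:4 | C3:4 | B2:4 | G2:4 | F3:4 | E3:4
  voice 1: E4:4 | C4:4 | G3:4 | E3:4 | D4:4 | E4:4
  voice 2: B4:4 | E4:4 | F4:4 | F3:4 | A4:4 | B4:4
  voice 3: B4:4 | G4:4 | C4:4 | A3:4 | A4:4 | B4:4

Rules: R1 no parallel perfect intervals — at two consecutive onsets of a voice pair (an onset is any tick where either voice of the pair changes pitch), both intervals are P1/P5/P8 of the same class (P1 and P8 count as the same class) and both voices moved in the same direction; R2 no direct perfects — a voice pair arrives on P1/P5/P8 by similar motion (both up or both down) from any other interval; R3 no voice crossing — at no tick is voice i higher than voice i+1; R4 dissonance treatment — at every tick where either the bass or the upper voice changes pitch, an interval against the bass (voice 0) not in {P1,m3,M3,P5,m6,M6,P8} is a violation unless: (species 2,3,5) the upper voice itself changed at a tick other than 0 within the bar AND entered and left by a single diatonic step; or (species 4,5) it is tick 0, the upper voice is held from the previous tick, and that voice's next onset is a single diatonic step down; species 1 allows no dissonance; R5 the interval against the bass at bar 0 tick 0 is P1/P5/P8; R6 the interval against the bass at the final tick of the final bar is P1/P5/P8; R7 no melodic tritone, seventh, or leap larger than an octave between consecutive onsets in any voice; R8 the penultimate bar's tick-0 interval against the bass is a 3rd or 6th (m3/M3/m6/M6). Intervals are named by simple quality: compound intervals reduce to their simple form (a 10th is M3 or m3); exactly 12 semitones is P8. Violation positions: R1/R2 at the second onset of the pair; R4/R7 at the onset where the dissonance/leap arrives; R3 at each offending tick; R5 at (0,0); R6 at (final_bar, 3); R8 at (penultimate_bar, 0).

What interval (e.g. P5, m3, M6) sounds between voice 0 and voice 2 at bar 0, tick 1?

voice 0=E3 voice 2=B4 -> P5

P5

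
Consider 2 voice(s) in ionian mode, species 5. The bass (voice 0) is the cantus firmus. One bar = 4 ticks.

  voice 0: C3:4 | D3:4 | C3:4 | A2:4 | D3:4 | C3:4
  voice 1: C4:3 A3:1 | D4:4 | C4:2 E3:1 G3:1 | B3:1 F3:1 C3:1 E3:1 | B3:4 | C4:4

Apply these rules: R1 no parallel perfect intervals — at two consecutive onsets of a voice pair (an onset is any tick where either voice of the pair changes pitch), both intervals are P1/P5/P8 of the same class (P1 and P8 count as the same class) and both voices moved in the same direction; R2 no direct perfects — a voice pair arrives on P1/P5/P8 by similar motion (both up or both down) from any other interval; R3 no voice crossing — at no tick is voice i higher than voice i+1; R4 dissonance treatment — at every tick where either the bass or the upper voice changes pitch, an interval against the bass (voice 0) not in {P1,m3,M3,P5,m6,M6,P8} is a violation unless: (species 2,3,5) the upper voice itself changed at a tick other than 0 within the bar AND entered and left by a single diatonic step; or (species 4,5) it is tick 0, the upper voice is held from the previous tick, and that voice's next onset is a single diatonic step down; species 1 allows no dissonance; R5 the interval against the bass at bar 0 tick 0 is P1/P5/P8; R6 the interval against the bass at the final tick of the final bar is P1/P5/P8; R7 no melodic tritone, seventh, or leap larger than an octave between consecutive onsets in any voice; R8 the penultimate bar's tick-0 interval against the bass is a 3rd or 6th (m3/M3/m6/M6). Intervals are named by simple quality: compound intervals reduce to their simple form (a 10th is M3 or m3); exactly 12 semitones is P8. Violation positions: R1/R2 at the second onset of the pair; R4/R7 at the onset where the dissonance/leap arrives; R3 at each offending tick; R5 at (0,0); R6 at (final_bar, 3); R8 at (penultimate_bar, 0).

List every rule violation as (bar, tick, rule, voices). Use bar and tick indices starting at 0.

(1, 0, R2, (0, 1))
(2, 0, R1, (0, 1))
(3, 0, R4, (0, 1))
(3, 1, R7, (1,))

bar 0: v0=C3 v1=C4 downbeat P8
bar 1: v0=D3 v1=D4 downbeat P8
bar 2: v0=C3 v1=C4 downbeat P8
bar 3: v0=A2 v1=B3 downbeat M2
bar 4: v0=D3 v1=B3 downbeat M6
bar 5: v0=C3 v1=C4 downbeat P8
  -> R2 @ bar 1 tick 0 v(0, 1): C3/A3 M6 -> D3/D4 P8 similar
  -> R1 @ bar 2 tick 0 v(0, 1): D3/D4 P8 -> C3/C4 P8 similar
  -> R4 @ bar 3 tick 0 v(0, 1): A2/B3 M2 untreated
  -> R7 @ bar 3 tick 1 v(1,): B3->F3 leap 6st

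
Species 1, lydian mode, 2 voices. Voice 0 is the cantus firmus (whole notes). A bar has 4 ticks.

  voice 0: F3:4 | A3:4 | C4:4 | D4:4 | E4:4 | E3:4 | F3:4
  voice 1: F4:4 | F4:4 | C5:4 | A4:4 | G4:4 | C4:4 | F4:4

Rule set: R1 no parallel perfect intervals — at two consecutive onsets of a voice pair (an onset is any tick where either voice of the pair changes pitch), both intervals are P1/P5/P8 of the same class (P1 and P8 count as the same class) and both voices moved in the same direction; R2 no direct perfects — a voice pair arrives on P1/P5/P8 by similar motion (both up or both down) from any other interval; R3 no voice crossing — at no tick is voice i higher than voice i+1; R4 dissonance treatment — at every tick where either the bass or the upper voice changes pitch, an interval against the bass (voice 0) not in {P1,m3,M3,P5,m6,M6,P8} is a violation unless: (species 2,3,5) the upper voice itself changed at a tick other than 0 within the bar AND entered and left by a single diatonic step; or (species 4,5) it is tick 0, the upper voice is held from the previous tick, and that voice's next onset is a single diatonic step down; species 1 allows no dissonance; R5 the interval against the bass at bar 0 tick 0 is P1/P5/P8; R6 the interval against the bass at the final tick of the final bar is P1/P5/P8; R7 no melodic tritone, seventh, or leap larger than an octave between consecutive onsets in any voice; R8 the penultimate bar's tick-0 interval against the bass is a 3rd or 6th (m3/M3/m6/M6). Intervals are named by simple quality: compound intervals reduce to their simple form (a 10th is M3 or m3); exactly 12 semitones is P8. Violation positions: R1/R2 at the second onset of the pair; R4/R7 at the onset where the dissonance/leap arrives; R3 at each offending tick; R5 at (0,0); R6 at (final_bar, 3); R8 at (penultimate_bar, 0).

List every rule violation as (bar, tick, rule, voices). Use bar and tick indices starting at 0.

(2, 0, R2, (0, 1))
(6, 0, R2, (0, 1))

bar 0: v0=F3 v1=F4 downbeat P8
bar 1: v0=A3 v1=F4 downbeat m6
bar 2: v0=C4 v1=C5 downbeat P8
bar 3: v0=D4 v1=A4 downbeat P5
bar 4: v0=E4 v1=G4 downbeat m3
bar 5: v0=E3 v1=C4 downbeat m6
bar 6: v0=F3 v1=F4 downbeat P8
  -> R2 @ bar 2 tick 0 v(0, 1): A3/F4 m6 -> C4/C5 P8 similar
  -> R2 @ bar 6 tick 0 v(0, 1): E3/C4 m6 -> F3/F4 P8 similar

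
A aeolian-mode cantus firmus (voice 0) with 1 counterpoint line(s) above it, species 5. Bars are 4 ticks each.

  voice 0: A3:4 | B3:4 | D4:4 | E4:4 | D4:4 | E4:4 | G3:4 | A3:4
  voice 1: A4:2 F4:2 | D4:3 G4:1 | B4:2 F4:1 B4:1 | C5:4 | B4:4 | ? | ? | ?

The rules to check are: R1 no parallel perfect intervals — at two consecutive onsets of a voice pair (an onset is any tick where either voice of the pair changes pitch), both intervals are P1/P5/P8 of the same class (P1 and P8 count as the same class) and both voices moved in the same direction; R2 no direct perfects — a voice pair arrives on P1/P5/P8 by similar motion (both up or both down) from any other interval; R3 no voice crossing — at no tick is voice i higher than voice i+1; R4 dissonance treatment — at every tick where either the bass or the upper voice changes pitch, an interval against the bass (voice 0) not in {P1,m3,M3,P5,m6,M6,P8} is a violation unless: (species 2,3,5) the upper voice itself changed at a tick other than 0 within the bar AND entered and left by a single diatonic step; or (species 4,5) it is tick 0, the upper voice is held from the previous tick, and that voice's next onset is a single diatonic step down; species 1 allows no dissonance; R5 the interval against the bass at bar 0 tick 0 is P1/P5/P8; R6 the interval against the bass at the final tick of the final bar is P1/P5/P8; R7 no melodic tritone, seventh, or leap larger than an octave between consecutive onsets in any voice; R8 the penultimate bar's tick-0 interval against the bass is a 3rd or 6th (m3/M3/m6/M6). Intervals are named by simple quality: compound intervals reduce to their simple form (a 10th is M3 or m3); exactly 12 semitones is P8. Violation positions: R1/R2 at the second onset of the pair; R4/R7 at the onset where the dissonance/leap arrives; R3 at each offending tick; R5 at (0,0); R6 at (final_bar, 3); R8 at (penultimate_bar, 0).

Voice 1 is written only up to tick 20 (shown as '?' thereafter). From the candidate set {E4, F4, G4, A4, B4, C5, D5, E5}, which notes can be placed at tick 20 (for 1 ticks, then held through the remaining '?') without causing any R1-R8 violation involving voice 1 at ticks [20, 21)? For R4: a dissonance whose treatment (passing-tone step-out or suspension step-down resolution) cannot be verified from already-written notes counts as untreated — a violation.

E4: legal
F4: violates R4,R7
G4: legal
A4: violates R4
B4: legal
C5: legal
D5: violates R4
E5: violates R2

{B4, C5, E4, G4}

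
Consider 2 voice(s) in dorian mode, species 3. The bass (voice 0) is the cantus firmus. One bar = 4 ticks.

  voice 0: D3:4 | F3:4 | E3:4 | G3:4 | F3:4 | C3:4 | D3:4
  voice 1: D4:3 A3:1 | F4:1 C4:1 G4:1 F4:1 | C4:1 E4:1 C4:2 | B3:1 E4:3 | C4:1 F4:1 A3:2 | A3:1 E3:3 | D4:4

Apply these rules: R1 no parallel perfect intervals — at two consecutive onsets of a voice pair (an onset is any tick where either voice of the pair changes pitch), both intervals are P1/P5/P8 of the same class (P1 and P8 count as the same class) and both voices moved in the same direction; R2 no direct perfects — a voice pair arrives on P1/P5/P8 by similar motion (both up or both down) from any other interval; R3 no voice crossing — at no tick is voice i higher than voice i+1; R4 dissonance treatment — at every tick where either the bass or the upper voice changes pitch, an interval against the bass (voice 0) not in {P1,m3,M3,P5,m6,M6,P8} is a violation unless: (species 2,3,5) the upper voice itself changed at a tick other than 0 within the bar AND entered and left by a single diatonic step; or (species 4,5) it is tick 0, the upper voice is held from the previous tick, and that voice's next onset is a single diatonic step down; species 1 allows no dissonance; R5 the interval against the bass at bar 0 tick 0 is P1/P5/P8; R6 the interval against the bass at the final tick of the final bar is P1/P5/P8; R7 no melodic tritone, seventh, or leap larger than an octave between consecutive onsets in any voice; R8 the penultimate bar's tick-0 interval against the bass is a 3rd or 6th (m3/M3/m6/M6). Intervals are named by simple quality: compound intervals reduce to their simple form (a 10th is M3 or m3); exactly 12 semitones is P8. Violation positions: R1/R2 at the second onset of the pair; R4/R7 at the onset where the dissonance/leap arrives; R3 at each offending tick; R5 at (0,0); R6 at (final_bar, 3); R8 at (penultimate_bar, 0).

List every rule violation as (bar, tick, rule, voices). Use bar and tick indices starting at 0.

(1, 0, R2, (0, 1))
(1, 2, R4, (0, 1))
(4, 0, R2, (0, 1))
(6, 0, R2, (0, 1))
(6, 0, R7, (1,))

bar 0: v0=D3 v1=D4 downbeat P8
bar 1: v0=F3 v1=F4 downbeat P8
bar 2: v0=E3 v1=C4 downbeat m6
bar 3: v0=G3 v1=B3 downbeat M3
bar 4: v0=F3 v1=C4 downbeat P5
bar 5: v0=C3 v1=A3 downbeat M6
bar 6: v0=D3 v1=D4 downbeat P8
  -> R2 @ bar 1 tick 0 v(0, 1): D3/A3 P5 -> F3/F4 P8 similar
  -> R4 @ bar 1 tick 2 v(0, 1): F3/G4 M2 untreated
  -> R2 @ bar 4 tick 0 v(0, 1): G3/E4 M6 -> F3/C4 P5 similar
  -> R2 @ bar 6 tick 0 v(0, 1): C3/E3 M3 -> D3/D4 P8 similar
  -> R7 @ bar 6 tick 0 v(1,): E3->D4 leap 10st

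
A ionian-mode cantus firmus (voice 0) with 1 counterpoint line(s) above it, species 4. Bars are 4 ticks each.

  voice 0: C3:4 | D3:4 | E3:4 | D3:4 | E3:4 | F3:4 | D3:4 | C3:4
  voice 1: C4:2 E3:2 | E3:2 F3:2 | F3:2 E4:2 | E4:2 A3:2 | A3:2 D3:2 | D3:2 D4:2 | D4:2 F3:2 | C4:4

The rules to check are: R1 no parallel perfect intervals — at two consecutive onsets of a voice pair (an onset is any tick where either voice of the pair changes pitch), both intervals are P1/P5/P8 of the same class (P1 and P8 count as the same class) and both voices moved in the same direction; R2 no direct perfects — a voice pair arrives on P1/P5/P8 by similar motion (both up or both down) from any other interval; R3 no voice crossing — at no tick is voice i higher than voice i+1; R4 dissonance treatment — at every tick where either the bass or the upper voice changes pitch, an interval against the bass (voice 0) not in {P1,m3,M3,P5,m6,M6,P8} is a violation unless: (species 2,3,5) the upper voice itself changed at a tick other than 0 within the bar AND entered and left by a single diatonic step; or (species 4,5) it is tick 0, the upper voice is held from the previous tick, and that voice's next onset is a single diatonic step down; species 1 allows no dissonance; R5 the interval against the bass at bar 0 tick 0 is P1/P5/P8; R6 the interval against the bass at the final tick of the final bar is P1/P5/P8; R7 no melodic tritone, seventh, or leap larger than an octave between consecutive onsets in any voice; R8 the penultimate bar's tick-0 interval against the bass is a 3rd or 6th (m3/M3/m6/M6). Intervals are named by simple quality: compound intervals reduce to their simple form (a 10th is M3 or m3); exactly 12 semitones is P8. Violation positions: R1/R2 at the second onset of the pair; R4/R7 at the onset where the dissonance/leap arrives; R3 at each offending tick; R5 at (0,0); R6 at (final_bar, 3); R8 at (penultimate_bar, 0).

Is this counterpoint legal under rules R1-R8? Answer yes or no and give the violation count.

bar 0: v0=C3 v1=C4 (P8)
bar 1: v0=D3 v1=E3 (M2)
bar 2: v0=E3 v1=F3 (m2)
bar 3: v0=D3 v1=E4 (M2)
bar 4: v0=E3 v1=A3 (P4)
bar 5: v0=F3 v1=D3 (m3)
bar 6: v0=D3 v1=D4 (P8)
bar 7: v0=C3 v1=C4 (P8)
  R4 @ bar1.0: D3/E3 M2 untreated
  R4 @ bar2.0: E3/F3 m2 untreated
  R7 @ bar2.2: F3->E4 leap 11st
  R4 @ bar3.0: D3/E4 M2 untreated
  R4 @ bar4.0: E3/A3 P4 untreated
  R3 @ bar4.2: E3 above D3
  R4 @ bar4.2: E3/D3 M2 untreated
  R3 @ bar4.3: E3 above D3
  R3 @ bar5.0: F3 above D3
  R3 @ bar5.1: F3 above D3
  R8 @ bar6.0: penult P8 not 3rd/6th

No (11 violations)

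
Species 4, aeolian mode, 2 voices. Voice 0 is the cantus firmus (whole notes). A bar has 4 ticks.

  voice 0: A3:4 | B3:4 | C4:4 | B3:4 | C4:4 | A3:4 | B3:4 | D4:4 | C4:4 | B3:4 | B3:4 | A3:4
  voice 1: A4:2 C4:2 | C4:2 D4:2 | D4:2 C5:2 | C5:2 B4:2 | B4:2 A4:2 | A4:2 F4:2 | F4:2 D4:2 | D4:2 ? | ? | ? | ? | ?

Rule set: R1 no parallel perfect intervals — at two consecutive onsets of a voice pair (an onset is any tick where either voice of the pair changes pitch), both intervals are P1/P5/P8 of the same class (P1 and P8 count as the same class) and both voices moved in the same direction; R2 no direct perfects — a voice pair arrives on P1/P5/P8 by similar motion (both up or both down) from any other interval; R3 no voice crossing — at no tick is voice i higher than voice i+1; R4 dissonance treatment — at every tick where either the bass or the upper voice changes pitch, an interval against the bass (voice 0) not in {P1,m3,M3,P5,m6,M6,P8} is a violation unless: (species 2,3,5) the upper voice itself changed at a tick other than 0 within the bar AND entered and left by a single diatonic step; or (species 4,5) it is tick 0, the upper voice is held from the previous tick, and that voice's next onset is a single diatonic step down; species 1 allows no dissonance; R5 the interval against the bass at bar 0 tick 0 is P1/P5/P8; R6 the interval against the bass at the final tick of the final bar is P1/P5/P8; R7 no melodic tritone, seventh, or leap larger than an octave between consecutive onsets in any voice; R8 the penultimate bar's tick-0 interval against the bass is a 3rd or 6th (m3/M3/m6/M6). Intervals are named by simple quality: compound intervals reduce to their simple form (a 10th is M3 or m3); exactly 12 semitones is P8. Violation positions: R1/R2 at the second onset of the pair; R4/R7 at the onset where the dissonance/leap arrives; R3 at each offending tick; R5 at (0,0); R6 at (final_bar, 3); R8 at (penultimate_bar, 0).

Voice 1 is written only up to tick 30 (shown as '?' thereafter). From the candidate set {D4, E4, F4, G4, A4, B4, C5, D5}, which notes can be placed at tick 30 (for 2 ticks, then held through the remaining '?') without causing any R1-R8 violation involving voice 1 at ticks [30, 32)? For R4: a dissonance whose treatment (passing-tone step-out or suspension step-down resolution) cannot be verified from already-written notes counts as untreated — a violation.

D4: legal
E4: violates R4
F4: legal
G4: violates R4
A4: legal
B4: legal
C5: violates R4,R7
D5: legal

{A4, B4, D4, D5, F4}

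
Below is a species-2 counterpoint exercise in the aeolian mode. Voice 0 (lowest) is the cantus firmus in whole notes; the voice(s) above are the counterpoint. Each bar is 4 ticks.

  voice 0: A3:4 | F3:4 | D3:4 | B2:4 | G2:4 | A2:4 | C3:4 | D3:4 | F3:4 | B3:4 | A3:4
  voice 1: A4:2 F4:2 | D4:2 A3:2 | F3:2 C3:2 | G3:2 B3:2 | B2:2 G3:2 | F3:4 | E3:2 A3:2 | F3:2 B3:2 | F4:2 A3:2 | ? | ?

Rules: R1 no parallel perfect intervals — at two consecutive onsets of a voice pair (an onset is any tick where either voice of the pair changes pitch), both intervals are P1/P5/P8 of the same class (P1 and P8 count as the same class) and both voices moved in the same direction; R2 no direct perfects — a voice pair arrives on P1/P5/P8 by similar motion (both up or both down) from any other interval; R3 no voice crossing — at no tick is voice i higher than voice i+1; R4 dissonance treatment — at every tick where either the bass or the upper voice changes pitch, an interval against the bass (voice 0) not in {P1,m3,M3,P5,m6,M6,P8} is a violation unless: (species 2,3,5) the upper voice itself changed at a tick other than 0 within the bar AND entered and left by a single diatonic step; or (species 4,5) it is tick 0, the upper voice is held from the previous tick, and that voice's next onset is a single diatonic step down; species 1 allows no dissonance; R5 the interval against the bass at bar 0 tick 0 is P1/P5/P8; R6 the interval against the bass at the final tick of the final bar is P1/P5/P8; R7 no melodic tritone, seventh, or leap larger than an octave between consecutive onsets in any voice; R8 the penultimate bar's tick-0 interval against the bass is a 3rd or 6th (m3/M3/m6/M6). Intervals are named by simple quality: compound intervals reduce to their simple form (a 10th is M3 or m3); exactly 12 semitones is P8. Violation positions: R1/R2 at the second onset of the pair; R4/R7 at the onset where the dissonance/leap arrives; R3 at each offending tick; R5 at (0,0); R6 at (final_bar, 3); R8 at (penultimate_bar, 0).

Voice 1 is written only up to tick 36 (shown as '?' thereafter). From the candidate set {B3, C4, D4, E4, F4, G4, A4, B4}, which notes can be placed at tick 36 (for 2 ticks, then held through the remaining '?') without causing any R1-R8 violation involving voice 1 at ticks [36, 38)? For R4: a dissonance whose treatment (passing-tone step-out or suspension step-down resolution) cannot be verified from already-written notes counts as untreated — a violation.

B3: violates R2,R8
C4: violates R4,R8
D4: legal
E4: violates R4,R8
F4: violates R4,R8
G4: violates R7
A4: violates R4,R8
B4: violates R2,R7,R8

{D4}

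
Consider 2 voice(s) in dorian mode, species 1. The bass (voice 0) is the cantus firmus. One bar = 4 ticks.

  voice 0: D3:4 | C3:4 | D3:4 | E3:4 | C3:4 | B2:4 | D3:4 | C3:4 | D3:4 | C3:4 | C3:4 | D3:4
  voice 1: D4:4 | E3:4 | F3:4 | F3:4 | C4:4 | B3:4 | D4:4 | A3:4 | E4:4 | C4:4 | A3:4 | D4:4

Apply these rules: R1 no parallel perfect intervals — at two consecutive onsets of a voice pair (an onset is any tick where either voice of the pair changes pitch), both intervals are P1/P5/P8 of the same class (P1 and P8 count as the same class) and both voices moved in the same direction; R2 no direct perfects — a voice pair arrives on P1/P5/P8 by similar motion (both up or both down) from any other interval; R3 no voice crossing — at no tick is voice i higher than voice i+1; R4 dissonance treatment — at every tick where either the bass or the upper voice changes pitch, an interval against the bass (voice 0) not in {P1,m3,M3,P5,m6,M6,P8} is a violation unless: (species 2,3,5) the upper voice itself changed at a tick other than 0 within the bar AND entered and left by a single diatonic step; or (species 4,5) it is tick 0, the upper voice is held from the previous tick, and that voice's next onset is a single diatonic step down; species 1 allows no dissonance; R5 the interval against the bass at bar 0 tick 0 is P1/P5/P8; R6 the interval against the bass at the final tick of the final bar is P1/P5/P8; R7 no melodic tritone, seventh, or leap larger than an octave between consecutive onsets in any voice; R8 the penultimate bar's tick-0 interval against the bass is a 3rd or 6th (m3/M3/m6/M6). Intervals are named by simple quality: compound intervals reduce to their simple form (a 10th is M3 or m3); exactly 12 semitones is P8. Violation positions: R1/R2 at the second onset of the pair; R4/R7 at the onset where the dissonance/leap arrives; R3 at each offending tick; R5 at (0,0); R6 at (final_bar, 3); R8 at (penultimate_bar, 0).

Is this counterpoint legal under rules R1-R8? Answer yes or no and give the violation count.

bar 0: v0=D3 v1=D4 (P8)
bar 1: v0=C3 v1=E3 (M3)
bar 2: v0=D3 v1=F3 (m3)
bar 3: v0=E3 v1=F3 (m2)
bar 4: v0=C3 v1=C4 (P8)
bar 5: v0=B2 v1=B3 (P8)
bar 6: v0=D3 v1=D4 (P8)
bar 7: v0=C3 v1=A3 (M6)
bar 8: v0=D3 v1=E4 (M2)
bar 9: v0=C3 v1=C4 (P8)
bar 10: v0=C3 v1=A3 (M6)
bar 11: v0=D3 v1=D4 (P8)
  R7 @ bar1.0: D4->E3 leap 10st
  R4 @ bar3.0: E3/F3 m2 untreated
  R1 @ bar5.0: C3/C4 P8 -> B2/B3 P8 similar
  R1 @ bar6.0: B2/B3 P8 -> D3/D4 P8 similar
  R4 @ bar8.0: D3/E4 M2 untreated
  R2 @ bar9.0: D3/E4 M2 -> C3/C4 P8 similar
  R2 @ bar11.0: C3/A3 M6 -> D3/D4 P8 similar

No (7 violations)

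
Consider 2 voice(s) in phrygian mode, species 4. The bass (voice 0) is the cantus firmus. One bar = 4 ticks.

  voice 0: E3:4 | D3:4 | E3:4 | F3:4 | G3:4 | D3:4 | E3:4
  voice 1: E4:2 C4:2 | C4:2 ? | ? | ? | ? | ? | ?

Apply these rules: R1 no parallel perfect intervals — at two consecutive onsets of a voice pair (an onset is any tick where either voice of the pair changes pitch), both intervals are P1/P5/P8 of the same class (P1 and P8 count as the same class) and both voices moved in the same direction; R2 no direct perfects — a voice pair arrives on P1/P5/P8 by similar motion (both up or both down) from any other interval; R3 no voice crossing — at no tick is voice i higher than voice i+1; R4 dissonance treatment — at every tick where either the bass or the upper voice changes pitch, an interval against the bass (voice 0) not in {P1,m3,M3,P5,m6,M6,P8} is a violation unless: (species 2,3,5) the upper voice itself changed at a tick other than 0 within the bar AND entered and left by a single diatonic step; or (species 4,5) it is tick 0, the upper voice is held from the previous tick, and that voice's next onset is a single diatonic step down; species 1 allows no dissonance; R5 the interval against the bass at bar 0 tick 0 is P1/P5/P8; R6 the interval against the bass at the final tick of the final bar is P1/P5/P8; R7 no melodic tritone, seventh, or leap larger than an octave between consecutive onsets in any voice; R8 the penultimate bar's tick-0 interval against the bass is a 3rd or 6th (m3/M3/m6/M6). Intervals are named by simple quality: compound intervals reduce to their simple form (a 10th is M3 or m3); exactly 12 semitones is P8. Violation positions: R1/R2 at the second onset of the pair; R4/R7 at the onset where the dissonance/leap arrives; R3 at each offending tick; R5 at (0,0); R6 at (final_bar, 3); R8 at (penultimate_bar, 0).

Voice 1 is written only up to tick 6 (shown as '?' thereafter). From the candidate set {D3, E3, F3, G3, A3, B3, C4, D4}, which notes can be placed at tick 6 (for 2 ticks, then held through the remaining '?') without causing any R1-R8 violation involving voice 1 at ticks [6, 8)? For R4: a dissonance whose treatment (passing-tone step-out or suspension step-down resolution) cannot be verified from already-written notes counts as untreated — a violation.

D3: violates R7
E3: violates R4
F3: legal
G3: violates R4
A3: legal
B3: legal
C4: legal
D4: legal

{A3, B3, C4, D4, F3}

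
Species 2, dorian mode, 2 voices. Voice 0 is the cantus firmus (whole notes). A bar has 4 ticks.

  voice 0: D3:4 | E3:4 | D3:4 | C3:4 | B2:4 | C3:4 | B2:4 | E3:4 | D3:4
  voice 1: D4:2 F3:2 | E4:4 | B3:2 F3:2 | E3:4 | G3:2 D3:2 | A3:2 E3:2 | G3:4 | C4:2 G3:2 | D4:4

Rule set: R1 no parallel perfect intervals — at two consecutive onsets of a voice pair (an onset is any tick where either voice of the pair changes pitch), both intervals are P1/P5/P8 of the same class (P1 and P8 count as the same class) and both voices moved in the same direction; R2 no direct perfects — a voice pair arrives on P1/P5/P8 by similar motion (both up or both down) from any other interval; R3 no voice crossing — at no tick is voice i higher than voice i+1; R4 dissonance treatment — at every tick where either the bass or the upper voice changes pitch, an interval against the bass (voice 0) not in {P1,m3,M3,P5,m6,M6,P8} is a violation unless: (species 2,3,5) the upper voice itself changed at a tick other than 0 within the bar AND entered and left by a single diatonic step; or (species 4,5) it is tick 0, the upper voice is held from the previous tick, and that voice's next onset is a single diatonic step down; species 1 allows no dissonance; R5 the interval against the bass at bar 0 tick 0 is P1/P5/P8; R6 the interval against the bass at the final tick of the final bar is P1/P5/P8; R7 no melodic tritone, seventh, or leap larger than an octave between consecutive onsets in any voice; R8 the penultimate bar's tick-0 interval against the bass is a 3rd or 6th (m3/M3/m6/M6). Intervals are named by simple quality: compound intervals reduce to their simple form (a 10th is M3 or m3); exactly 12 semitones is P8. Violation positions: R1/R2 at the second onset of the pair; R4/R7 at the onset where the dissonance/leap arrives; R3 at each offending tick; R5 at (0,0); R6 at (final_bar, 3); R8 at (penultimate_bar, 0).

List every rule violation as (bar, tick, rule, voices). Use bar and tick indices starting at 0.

bar 0: v0=D3 v1=D4 downbeat P8
bar 1: v0=E3 v1=E4 downbeat P8
bar 2: v0=D3 v1=B3 downbeat M6
bar 3: v0=C3 v1=E3 downbeat M3
bar 4: v0=B2 v1=G3 downbeat m6
bar 5: v0=C3 v1=A3 downbeat M6
bar 6: v0=B2 v1=G3 downbeat m6
bar 7: v0=E3 v1=C4 downbeat m6
bar 8: v0=D3 v1=D4 downbeat P8
  -> R2 @ bar 1 tick 0 v(0, 1): D3/F3 m3 -> E3/E4 P8 similar
  -> R7 @ bar 1 tick 0 v(1,): F3->E4 leap 11st
  -> R7 @ bar 2 tick 2 v(1,): B3->F3 leap 6st

(1, 0, R2, (0, 1))
(1, 0, R7, (1,))
(2, 2, R7, (1,))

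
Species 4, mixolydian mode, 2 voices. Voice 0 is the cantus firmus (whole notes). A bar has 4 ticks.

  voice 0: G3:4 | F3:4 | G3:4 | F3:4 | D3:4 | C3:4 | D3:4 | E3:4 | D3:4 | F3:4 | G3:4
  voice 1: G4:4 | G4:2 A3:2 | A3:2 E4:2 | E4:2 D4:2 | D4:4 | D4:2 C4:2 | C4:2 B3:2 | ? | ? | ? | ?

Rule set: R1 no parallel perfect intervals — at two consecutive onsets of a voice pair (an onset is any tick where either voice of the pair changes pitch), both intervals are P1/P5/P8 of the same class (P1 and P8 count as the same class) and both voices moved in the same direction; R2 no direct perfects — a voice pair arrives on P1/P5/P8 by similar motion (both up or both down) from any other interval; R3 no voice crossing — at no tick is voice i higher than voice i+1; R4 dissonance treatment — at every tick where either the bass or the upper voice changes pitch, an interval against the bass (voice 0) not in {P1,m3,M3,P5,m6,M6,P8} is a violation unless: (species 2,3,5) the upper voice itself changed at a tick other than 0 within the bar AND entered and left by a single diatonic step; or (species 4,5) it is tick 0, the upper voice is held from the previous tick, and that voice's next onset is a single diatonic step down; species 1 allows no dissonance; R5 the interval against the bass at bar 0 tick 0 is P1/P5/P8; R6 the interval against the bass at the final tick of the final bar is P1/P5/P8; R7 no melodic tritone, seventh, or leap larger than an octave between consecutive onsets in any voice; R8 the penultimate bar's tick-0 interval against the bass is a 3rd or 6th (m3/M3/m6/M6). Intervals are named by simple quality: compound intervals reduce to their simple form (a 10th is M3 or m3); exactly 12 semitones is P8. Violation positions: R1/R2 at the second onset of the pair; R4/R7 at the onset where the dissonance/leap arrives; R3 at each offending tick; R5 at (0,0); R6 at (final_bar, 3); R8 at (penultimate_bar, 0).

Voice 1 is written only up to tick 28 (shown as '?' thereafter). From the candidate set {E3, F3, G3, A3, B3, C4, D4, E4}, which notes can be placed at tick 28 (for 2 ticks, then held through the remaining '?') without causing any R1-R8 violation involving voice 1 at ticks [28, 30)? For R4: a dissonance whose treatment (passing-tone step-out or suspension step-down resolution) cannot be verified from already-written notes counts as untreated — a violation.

E3: legal
F3: violates R4,R7
G3: legal
A3: violates R4
B3: legal
C4: legal
D4: violates R4
E4: violates R2

{B3, C4, E3, G3}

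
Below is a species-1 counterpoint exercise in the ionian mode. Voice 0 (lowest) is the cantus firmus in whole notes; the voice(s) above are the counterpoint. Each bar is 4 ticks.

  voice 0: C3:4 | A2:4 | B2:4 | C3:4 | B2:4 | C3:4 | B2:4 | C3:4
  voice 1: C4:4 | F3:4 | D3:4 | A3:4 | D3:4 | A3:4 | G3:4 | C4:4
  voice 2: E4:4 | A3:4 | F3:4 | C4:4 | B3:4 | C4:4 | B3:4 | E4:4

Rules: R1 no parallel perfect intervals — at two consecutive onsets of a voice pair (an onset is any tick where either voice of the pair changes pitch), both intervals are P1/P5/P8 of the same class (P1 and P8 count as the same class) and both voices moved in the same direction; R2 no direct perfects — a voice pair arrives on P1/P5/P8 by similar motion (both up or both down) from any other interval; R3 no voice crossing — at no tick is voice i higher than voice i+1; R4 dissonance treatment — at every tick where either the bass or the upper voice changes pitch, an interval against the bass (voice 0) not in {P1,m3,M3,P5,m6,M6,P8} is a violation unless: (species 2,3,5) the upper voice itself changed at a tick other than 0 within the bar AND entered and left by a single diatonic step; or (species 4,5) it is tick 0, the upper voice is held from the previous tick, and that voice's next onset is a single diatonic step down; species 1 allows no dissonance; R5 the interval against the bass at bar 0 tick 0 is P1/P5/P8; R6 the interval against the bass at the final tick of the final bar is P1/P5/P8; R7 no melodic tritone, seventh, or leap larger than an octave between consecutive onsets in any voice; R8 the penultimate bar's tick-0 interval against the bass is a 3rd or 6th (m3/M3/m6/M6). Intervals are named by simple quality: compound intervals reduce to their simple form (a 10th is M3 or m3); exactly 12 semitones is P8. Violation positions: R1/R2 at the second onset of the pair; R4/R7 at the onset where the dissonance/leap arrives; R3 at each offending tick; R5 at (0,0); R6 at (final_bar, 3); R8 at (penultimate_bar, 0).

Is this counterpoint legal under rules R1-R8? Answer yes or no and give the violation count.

bar 0: v0=C3 v1=C4 v2=E4 (M3)
bar 1: v0=A2 v1=F3 v2=A3 (P8)
bar 2: v0=B2 v1=D3 v2=F3 (TT)
bar 3: v0=C3 v1=A3 v2=C4 (P8)
bar 4: v0=B2 v1=D3 v2=B3 (P8)
bar 5: v0=C3 v1=A3 v2=C4 (P8)
bar 6: v0=B2 v1=G3 v2=B3 (P8)
bar 7: v0=C3 v1=C4 v2=E4 (M3)
  R5 @ bar0.0: opens on M3
  R2 @ bar1.0: C3/E4 M3 -> A2/A3 P8 similar
  R4 @ bar2.0: B2/F3 TT untreated
  R2 @ bar3.0: B2/F3 TT -> C3/C4 P8 similar
  R1 @ bar4.0: C3/C4 P8 -> B2/B3 P8 similar
  R1 @ bar5.0: B2/B3 P8 -> C3/C4 P8 similar
  R1 @ bar6.0: C3/C4 P8 -> B2/B3 P8 similar
  R8 @ bar6.0: penult P8 not 3rd/6th
  R2 @ bar7.0: B2/G3 m6 -> C3/C4 P8 similar
  R6 @ bar7.3: closes on M3

No (10 violations)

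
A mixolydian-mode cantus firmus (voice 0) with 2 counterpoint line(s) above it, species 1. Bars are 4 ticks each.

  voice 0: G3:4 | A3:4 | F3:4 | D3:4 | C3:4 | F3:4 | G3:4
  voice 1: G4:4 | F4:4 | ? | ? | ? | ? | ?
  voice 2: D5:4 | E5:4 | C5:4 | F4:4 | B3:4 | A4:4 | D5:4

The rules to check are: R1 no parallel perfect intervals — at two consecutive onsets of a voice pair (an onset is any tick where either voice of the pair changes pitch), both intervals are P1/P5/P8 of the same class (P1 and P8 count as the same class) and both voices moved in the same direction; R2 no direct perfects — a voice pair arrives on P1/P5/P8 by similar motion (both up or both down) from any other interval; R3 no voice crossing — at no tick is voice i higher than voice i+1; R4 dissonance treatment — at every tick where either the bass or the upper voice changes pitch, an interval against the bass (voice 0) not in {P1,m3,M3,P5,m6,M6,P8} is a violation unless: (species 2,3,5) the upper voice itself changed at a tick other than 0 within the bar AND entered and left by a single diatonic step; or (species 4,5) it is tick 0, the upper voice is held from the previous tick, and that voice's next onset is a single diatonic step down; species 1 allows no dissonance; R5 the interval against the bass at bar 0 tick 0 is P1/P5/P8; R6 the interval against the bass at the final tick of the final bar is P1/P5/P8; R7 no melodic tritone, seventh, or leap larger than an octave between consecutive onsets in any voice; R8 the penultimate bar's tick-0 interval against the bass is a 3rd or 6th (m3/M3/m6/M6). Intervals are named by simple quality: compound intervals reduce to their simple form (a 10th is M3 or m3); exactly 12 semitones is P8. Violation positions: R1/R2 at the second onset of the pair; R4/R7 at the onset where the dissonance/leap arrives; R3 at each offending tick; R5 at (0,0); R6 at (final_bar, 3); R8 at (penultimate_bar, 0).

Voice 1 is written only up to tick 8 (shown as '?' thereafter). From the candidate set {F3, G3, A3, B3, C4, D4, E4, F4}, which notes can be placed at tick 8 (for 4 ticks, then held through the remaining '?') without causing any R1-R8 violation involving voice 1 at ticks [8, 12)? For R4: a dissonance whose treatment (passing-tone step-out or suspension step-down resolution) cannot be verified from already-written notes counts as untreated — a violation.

{A3, D4, F4}

F3: violates R2
G3: violates R4,R7
A3: legal
B3: violates R4,R7
C4: violates R2
D4: legal
E4: violates R4
F4: legal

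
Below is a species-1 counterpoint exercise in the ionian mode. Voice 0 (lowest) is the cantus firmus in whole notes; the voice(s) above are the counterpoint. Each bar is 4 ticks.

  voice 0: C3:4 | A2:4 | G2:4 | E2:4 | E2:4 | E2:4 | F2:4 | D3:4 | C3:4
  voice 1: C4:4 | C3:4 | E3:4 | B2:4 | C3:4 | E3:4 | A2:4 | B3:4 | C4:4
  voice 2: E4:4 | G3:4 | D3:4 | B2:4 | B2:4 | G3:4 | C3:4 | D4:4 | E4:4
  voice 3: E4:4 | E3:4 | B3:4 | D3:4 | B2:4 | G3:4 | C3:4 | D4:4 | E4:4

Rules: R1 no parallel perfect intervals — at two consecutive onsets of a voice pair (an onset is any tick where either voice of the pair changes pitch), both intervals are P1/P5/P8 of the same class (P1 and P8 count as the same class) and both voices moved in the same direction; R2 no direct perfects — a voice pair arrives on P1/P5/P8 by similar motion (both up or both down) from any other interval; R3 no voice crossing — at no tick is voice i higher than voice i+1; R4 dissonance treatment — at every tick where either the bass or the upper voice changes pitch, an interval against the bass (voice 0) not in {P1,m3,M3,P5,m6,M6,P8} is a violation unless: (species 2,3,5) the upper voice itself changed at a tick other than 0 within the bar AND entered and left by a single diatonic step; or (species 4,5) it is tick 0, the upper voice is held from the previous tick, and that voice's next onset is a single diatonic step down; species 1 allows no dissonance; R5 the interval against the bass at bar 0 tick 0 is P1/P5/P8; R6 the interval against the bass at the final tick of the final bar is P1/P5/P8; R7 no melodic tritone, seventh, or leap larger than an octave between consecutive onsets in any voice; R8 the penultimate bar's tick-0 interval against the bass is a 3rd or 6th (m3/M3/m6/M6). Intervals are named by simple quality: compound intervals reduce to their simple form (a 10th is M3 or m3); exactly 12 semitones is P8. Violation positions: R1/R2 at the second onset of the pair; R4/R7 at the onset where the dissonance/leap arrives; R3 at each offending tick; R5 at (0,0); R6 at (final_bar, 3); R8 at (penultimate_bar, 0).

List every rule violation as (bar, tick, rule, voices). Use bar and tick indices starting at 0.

bar 0: v0=C3 v1=C4 v2=E4 v3=E4 downbeat M3
bar 1: v0=A2 v1=C3 v2=G3 v3=E3 downbeat P5
bar 2: v0=G2 v1=E3 v2=D3 v3=B3 downbeat M3
bar 3: v0=E2 v1=B2 v2=B2 v3=D3 downbeat m7
bar 4: v0=E2 v1=C3 v2=B2 v3=B2 downbeat P5
bar 5: v0=E2 v1=E3 v2=G3 v3=G3 downbeat m3
bar 6: v0=F2 v1=A2 v2=C3 v3=C3 downbeat P5
bar 7: v0=D3 v1=B3 v2=D4 v3=D4 downbeat P8
bar 8: v0=C3 v1=C4 v2=E4 v3=E4 downbeat M3
  -> R5 @ bar 0 tick 0 v(0, 2): opens on M3
  -> R5 @ bar 0 tick 0 v(0, 3): opens on M3
  -> R2 @ bar 1 tick 0 v(0, 3): C3/E4 M3 -> A2/E3 P5 similar
  -> R2 @ bar 1 tick 0 v(1, 2): C4/E4 M3 -> C3/G3 P5 similar
  -> R3 @ bar 1 tick 0 v(2, 3): G3 above E3
  -> R4 @ bar 1 tick 0 v(0, 2): A2/G3 m7 untreated
  -> R3 @ bar 1 tick 1 v(2, 3): G3 above E3
  -> R3 @ bar 1 tick 2 v(2, 3): G3 above E3
  -> R3 @ bar 1 tick 3 v(2, 3): G3 above E3
  -> R2 @ bar 2 tick 0 v(0, 2): A2/G3 m7 -> G2/D3 P5 similar
  -> R2 @ bar 2 tick 0 v(1, 3): C3/E3 M3 -> E3/B3 P5 similar
  -> R3 @ bar 2 tick 0 v(1, 2): E3 above D3
  -> R3 @ bar 2 tick 1 v(1, 2): E3 above D3
  -> R3 @ bar 2 tick 2 v(1, 2): E3 above D3
  -> R3 @ bar 2 tick 3 v(1, 2): E3 above D3
  -> R1 @ bar 3 tick 0 v(0, 2): G2/D3 P5 -> E2/B2 P5 similar
  -> R2 @ bar 3 tick 0 v(0, 1): G2/E3 M6 -> E2/B2 P5 similar
  -> R2 @ bar 3 tick 0 v(1, 2): E3/D3 M2 -> B2/B2 P1 similar
  -> R4 @ bar 3 tick 0 v(0, 3): E2/D3 m7 untreated
  -> R3 @ bar 4 tick 0 v(1, 2): C3 above B2
  -> R3 @ bar 4 tick 1 v(1, 2): C3 above B2
  -> R3 @ bar 4 tick 2 v(1, 2): C3 above B2
  -> R3 @ bar 4 tick 3 v(1, 2): C3 above B2
  -> R1 @ bar 5 tick 0 v(2, 3): B2/B2 P1 -> G3/G3 P1 similar
  -> R1 @ bar 6 tick 0 v(2, 3): G3/G3 P1 -> C3/C3 P1 similar
  -> R1 @ bar 7 tick 0 v(2, 3): C3/C3 P1 -> D4/D4 P1 similar
  -> R2 @ bar 7 tick 0 v(0, 2): F2/C3 P5 -> D3/D4 P8 similar
  -> R2 @ bar 7 tick 0 v(0, 3): F2/C3 P5 -> D3/D4 P8 similar
  -> R7 @ bar 7 tick 0 v(1,): A2->B3 leap 14st
  -> R7 @ bar 7 tick 0 v(2,): C3->D4 leap 14st
  -> R7 @ bar 7 tick 0 v(3,): C3->D4 leap 14st
  -> R8 @ bar 7 tick 0 v(0, 2): penult P8 not 3rd/6th
  -> R8 @ bar 7 tick 0 v(0, 3): penult P8 not 3rd/6th
  -> R1 @ bar 8 tick 0 v(2, 3): D4/D4 P1 -> E4/E4 P1 similar
  -> R6 @ bar 8 tick 3 v(0, 2): closes on M3
  -> R6 @ bar 8 tick 3 v(0, 3): closes on M3

(0, 0, R5, (0, 2))
(0, 0, R5, (0, 3))
(1, 0, R2, (0, 3))
(1, 0, R2, (1, 2))
(1, 0, R3, (2, 3))
(1, 0, R4, (0, 2))
(1, 1, R3, (2, 3))
(1, 2, R3, (2, 3))
(1, 3, R3, (2, 3))
(2, 0, R2, (0, 2))
(2, 0, R2, (1, 3))
(2, 0, R3, (1, 2))
(2, 1, R3, (1, 2))
(2, 2, R3, (1, 2))
(2, 3, R3, (1, 2))
(3, 0, R1, (0, 2))
(3, 0, R2, (0, 1))
(3, 0, R2, (1, 2))
(3, 0, R4, (0, 3))
(4, 0, R3, (1, 2))
(4, 1, R3, (1, 2))
(4, 2, R3, (1, 2))
(4, 3, R3, (1, 2))
(5, 0, R1, (2, 3))
(6, 0, R1, (2, 3))
(7, 0, R1, (2, 3))
(7, 0, R2, (0, 2))
(7, 0, R2, (0, 3))
(7, 0, R7, (1,))
(7, 0, R7, (2,))
(7, 0, R7, (3,))
(7, 0, R8, (0, 2))
(7, 0, R8, (0, 3))
(8, 0, R1, (2, 3))
(8, 3, R6, (0, 2))
(8, 3, R6, (0, 3))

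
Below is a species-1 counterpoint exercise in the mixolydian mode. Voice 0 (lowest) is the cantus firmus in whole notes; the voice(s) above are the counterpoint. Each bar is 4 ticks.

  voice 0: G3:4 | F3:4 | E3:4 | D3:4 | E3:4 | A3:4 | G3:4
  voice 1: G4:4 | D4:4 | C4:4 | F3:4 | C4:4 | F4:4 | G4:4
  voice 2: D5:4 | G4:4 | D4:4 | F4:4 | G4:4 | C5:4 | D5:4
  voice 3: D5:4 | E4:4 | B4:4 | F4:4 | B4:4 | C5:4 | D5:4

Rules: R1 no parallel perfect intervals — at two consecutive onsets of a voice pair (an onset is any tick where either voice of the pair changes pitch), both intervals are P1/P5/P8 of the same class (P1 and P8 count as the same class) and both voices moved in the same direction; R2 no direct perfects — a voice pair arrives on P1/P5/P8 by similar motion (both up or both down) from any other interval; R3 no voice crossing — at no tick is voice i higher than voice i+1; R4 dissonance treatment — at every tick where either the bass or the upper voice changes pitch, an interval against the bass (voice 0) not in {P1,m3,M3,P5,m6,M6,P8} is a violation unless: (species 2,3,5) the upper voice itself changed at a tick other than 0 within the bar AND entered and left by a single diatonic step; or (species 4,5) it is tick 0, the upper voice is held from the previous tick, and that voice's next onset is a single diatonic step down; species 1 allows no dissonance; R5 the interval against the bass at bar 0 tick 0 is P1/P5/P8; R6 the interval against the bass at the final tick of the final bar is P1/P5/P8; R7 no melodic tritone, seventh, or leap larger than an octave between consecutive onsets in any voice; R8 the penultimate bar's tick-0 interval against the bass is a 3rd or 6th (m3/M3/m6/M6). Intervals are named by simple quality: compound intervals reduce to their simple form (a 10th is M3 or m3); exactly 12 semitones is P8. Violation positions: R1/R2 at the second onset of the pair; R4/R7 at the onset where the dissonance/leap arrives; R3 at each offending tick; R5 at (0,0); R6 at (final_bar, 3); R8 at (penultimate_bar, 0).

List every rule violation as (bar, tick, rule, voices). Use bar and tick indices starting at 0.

bar 0: v0=G3 v1=G4 v2=D5 v3=D5 downbeat P5
bar 1: v0=F3 v1=D4 v2=G4 v3=E4 downbeat M7
bar 2: v0=E3 v1=C4 v2=D4 v3=B4 downbeat P5
bar 3: v0=D3 v1=F3 v2=F4 v3=F4 downbeat m3
bar 4: v0=E3 v1=C4 v2=G4 v3=B4 downbeat P5
bar 5: v0=A3 v1=F4 v2=C5 v3=C5 downbeat m3
bar 6: v0=G3 v1=G4 v2=D5 v3=D5 downbeat P5
  -> R3 @ bar 1 tick 0 v(2, 3): G4 above E4
  -> R4 @ bar 1 tick 0 v(0, 2): F3/G4 M2 untreated
  -> R4 @ bar 1 tick 0 v(0, 3): F3/E4 M7 untreated
  -> R7 @ bar 1 tick 0 v(3,): D5->E4 leap 10st
  -> R3 @ bar 1 tick 1 v(2, 3): G4 above E4
  -> R3 @ bar 1 tick 2 v(2, 3): G4 above E4
  -> R3 @ bar 1 tick 3 v(2, 3): G4 above E4
  -> R4 @ bar 2 tick 0 v(0, 2): E3/D4 m7 untreated
  -> R2 @ bar 3 tick 0 v(1, 3): C4/B4 M7 -> F3/F4 P8 similar
  -> R7 @ bar 3 tick 0 v(3,): B4->F4 leap 6st
  -> R2 @ bar 4 tick 0 v(0, 3): D3/F4 m3 -> E3/B4 P5 similar
  -> R2 @ bar 4 tick 0 v(1, 2): F3/F4 P8 -> C4/G4 P5 similar
  -> R7 @ bar 4 tick 0 v(3,): F4->B4 leap 6st
  -> R1 @ bar 5 tick 0 v(1, 2): C4/G4 P5 -> F4/C5 P5 similar
  -> R2 @ bar 5 tick 0 v(1, 3): C4/B4 M7 -> F4/C5 P5 similar
  -> R2 @ bar 5 tick 0 v(2, 3): G4/B4 M3 -> C5/C5 P1 similar
  -> R1 @ bar 6 tick 0 v(1, 2): F4/C5 P5 -> G4/D5 P5 similar
  -> R1 @ bar 6 tick 0 v(1, 3): F4/C5 P5 -> G4/D5 P5 similar
  -> R1 @ bar 6 tick 0 v(2, 3): C5/C5 P1 -> D5/D5 P1 similar

(1, 0, R3, (2, 3))
(1, 0, R4, (0, 2))
(1, 0, R4, (0, 3))
(1, 0, R7, (3,))
(1, 1, R3, (2, 3))
(1, 2, R3, (2, 3))
(1, 3, R3, (2, 3))
(2, 0, R4, (0, 2))
(3, 0, R2, (1, 3))
(3, 0, R7, (3,))
(4, 0, R2, (0, 3))
(4, 0, R2, (1, 2))
(4, 0, R7, (3,))
(5, 0, R1, (1, 2))
(5, 0, R2, (1, 3))
(5, 0, R2, (2, 3))
(6, 0, R1, (1, 2))
(6, 0, R1, (1, 3))
(6, 0, R1, (2, 3))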